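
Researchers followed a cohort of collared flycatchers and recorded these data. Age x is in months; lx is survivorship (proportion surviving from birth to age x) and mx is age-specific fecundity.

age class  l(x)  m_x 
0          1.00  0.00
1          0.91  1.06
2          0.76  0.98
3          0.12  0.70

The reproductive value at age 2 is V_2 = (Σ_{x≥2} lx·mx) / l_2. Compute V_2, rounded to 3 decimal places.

1.091

lx·mx for x ≥ 2: 0.7448, 0.084 → sum = 0.8288
V_2 = 0.8288 / l_2 = 0.8288 / 0.76 = 1.090526… → 1.091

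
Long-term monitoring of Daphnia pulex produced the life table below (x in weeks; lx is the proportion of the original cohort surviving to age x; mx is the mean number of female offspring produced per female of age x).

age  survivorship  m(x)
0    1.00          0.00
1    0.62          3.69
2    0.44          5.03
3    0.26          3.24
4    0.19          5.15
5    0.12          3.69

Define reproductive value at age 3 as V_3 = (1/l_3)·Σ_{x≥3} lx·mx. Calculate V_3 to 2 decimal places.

8.71

lx·mx for x ≥ 3: 0.8424, 0.9785, 0.4428 → sum = 2.2637
V_3 = 2.2637 / l_3 = 2.2637 / 0.26 = 8.706538… → 8.71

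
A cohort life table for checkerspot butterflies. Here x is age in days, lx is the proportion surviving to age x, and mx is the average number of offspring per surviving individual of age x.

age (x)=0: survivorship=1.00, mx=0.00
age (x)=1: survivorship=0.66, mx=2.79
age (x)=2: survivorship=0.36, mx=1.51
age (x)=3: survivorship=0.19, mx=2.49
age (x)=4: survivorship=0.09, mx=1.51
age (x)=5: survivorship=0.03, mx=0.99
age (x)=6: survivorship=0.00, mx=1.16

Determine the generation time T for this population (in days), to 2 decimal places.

lx·mx: 0, 1.8414, 0.5436, 0.4731, 0.1359, 0.0297, 0 → R0 = 3.0237
x·lx·mx: 0, 1.8414, 1.0872, 1.4193, 0.5436, 0.1485, 0 → Σ = 5.04
T = 5.04 / 3.0237 = 1.666832… → 1.67

1.67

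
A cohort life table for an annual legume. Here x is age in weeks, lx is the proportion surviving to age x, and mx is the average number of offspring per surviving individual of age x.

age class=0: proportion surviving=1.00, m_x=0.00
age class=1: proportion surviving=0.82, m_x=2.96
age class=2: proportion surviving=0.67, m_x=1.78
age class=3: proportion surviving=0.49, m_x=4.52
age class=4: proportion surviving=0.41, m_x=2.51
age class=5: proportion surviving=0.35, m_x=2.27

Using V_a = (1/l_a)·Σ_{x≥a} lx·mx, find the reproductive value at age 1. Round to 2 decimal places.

lx·mx for x ≥ 1: 2.4272, 1.1926, 2.2148, 1.0291, 0.7945 → sum = 7.6582
V_1 = 7.6582 / l_1 = 7.6582 / 0.82 = 9.339268… → 9.34

9.34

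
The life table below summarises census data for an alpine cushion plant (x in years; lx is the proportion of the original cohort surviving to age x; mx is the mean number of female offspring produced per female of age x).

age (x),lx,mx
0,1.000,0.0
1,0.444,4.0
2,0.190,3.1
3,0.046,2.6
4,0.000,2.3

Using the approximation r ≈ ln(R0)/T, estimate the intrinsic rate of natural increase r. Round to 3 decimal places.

R0 = Σ lx·mx = 0 + 1.776 + 0.589 + 0.1196 + 0 = 2.4846
Σ x·lx·mx = 3.3128; T = 3.3128/2.4846 = 1.33333…
r ≈ ln(R0)/T = ln(2.4846)/1.33333… = 0.68258… → 0.683

0.683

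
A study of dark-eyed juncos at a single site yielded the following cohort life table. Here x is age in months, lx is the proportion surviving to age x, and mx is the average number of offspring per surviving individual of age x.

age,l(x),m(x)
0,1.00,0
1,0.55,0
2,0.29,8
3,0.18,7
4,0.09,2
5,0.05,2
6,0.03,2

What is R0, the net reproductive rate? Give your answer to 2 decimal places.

3.92

lx·mx by age: 0, 0, 2.32, 1.26, 0.18, 0.1, 0.06
R0 = Σ lx·mx = 3.92 → 3.92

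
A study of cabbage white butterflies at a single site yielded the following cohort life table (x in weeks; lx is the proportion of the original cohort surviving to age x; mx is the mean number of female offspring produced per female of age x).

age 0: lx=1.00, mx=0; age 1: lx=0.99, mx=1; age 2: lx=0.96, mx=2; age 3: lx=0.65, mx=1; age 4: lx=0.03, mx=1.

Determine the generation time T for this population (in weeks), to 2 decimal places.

1.92

lx·mx: 0, 0.99, 1.92, 0.65, 0.03 → R0 = 3.59
x·lx·mx: 0, 0.99, 3.84, 1.95, 0.12 → Σ = 6.9
T = 6.9 / 3.59 = 1.922006… → 1.92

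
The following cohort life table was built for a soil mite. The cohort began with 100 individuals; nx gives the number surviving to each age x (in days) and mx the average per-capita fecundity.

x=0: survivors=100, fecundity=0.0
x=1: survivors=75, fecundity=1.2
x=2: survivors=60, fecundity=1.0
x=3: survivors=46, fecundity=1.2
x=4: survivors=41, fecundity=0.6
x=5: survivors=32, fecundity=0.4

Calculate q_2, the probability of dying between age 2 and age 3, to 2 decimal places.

lx = nx/n0 = nx/100: 1, 0.75, 0.6, 0.46, 0.41, 0.32
q_2 = (l_2 − l_3) / l_2 = (0.6 − 0.46) / 0.6
     = 0.14 / 0.6 = 0.233333… → 0.23

0.23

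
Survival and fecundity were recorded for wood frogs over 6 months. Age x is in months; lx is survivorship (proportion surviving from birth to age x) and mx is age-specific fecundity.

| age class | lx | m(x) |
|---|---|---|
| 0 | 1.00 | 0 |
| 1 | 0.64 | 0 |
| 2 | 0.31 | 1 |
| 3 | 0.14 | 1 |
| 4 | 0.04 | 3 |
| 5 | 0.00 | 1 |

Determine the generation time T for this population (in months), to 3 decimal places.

lx·mx: 0, 0, 0.31, 0.14, 0.12, 0 → R0 = 0.57
x·lx·mx: 0, 0, 0.62, 0.42, 0.48, 0 → Σ = 1.52
T = 1.52 / 0.57 = 2.666667… → 2.667

2.667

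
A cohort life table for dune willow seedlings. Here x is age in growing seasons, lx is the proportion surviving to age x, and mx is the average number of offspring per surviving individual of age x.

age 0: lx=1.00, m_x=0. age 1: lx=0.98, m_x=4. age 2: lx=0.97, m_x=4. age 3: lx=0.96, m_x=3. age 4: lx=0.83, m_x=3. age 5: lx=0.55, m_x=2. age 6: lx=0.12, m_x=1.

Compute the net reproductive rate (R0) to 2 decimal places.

lx·mx by age: 0, 3.92, 3.88, 2.88, 2.49, 1.1, 0.12
R0 = Σ lx·mx = 14.39 → 14.39

14.39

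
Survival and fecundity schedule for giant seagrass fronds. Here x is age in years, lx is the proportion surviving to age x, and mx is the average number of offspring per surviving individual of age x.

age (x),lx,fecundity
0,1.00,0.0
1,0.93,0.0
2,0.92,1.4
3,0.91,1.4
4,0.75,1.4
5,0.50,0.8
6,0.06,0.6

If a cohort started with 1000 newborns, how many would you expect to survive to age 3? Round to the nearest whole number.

910

Expected survivors = N0 · l_3 = 1000 × 0.91 = 910 → 910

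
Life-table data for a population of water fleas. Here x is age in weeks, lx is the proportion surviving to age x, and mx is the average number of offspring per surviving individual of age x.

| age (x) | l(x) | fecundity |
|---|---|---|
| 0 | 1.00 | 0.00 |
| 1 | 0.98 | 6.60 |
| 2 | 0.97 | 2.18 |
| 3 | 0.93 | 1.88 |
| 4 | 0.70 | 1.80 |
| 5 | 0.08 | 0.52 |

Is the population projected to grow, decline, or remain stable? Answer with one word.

R0 = Σ lx·mx = 0 + 6.468 + 2.1146 + 1.7484 + 1.26 + 0.0416 = 11.6326
R0 > 1, so the population is growing.

growing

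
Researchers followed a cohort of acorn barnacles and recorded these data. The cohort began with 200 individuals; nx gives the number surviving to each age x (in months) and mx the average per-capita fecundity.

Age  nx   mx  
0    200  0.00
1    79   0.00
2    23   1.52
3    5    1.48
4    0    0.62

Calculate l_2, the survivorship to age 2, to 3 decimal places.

l_2 = n_2/n_0 = 23/200 = 0.115 → 0.115

0.115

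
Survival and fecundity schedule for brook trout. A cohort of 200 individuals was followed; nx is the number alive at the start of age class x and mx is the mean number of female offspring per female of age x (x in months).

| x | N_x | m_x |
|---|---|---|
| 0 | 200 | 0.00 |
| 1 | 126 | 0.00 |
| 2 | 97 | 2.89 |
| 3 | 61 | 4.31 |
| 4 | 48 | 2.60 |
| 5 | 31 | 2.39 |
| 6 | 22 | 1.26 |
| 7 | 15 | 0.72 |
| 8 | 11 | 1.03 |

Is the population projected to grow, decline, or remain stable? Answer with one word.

lx = nx/n0 = nx/200: 1, 0.63, 0.485, 0.305, 0.24, 0.155, 0.11, 0.075, 0.055
R0 = Σ lx·mx = 0 + 0 + 1.40165 + 1.31455 + 0.624 + 0.37045 + 0.1386 + 0.054 + 0.05665 = 3.9599
R0 > 1, so the population is growing.

growing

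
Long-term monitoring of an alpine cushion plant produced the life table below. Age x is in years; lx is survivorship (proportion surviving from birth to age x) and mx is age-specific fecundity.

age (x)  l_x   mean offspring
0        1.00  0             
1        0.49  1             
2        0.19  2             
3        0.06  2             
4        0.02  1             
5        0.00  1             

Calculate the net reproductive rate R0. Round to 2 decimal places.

lx·mx by age: 0, 0.49, 0.38, 0.12, 0.02, 0
R0 = Σ lx·mx = 1.01 → 1.01

1.01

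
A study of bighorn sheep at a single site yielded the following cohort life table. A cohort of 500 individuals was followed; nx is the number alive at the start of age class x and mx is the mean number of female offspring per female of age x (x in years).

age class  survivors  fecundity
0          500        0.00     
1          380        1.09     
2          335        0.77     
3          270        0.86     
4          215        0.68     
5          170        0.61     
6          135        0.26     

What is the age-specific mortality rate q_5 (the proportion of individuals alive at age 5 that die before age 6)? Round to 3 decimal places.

0.206

lx = nx/n0 = nx/500: 1, 0.76, 0.67, 0.54, 0.43, 0.34, 0.27
q_5 = (l_5 − l_6) / l_5 = (0.34 − 0.27) / 0.34
     = 0.07 / 0.34 = 0.205882… → 0.206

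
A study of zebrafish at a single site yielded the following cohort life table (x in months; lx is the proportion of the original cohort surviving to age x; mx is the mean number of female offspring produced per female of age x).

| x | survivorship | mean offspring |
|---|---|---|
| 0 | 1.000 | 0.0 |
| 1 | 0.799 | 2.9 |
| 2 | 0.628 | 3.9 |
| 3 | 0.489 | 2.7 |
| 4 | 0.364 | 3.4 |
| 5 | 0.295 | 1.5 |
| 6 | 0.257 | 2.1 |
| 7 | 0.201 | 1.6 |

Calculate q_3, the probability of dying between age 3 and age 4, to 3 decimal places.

q_3 = (l_3 − l_4) / l_3 = (0.489 − 0.364) / 0.489
     = 0.125 / 0.489 = 0.255624… → 0.256

0.256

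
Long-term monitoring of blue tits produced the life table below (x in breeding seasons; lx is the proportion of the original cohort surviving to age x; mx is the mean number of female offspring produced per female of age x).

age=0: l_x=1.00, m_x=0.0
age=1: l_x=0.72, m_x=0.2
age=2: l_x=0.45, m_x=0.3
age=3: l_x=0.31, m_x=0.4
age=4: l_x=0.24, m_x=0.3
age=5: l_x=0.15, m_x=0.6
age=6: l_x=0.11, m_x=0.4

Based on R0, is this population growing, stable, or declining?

R0 = Σ lx·mx = 0 + 0.144 + 0.135 + 0.124 + 0.072 + 0.09 + 0.044 = 0.609
R0 < 1, so the population is declining.

declining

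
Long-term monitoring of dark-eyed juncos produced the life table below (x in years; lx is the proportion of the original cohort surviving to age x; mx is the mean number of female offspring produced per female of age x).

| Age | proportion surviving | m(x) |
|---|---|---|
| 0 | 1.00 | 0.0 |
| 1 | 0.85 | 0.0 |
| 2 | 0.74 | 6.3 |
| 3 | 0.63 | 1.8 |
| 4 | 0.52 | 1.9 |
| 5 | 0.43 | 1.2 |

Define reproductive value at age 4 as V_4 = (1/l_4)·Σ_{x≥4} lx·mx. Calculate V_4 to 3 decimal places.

lx·mx for x ≥ 4: 0.988, 0.516 → sum = 1.504
V_4 = 1.504 / l_4 = 1.504 / 0.52 = 2.892308… → 2.892

2.892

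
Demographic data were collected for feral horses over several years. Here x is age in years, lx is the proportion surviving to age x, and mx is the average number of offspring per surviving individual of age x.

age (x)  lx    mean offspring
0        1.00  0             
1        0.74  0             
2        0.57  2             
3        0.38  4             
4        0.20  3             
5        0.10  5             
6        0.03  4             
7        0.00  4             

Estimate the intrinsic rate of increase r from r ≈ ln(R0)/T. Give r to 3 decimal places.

0.422

R0 = Σ lx·mx = 0 + 0 + 1.14 + 1.52 + 0.6 + 0.5 + 0.12 + 0 = 3.88
Σ x·lx·mx = 12.46; T = 12.46/3.88 = 3.21134…
r ≈ ln(R0)/T = ln(3.88)/3.21134… = 0.4222… → 0.422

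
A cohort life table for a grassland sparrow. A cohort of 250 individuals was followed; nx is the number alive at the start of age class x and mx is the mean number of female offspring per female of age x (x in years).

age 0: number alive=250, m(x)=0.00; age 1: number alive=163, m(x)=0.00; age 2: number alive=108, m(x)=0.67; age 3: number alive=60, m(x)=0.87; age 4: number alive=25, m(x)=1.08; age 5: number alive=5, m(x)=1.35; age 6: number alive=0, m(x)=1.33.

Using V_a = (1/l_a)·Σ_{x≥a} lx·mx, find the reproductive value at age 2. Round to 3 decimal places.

lx = nx/n0 = nx/250: 1, 0.652, 0.432, 0.24, 0.1, 0.02, 0
lx·mx for x ≥ 2: 0.28944, 0.2088, 0.108, 0.027, 0 → sum = 0.63324
V_2 = 0.63324 / l_2 = 0.63324 / 0.432 = 1.465833… → 1.466

1.466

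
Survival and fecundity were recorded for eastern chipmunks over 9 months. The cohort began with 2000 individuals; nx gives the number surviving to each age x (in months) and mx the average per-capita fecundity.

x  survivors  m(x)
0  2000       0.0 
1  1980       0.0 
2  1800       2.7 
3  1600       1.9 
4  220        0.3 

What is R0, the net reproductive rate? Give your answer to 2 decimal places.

3.98

lx = nx/n0 = nx/2000: 1, 0.99, 0.9, 0.8, 0.11
lx·mx by age: 0, 0, 2.43, 1.52, 0.033
R0 = Σ lx·mx = 3.983 → 3.98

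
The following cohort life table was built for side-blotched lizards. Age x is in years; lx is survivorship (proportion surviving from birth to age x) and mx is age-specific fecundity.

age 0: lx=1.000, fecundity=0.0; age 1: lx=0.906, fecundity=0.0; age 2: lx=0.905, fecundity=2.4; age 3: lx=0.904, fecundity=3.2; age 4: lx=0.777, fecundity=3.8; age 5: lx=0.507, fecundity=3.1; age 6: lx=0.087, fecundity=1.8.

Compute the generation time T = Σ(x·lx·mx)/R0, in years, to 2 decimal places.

3.45

lx·mx: 0, 0, 2.172, 2.8928, 2.9526, 1.5717, 0.1566 → R0 = 9.7457
x·lx·mx: 0, 0, 4.344, 8.6784, 11.8104, 7.8585, 0.9396 → Σ = 33.6309
T = 33.6309 / 9.7457 = 3.450845… → 3.45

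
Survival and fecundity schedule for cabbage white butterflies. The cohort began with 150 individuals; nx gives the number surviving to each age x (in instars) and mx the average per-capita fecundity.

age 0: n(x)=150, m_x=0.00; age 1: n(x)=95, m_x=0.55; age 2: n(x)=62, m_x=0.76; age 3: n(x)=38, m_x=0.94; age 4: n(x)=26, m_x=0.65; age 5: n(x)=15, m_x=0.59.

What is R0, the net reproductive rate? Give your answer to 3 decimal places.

1.072

lx = nx/n0 = nx/150: 1, 0.63333…, 0.41333…, 0.25333…, 0.17333…, 0.1
lx·mx by age: 0, 0.348333…, 0.314133…, 0.238133…, 0.112667…, 0.059
R0 = Σ lx·mx = 1.072267… → 1.072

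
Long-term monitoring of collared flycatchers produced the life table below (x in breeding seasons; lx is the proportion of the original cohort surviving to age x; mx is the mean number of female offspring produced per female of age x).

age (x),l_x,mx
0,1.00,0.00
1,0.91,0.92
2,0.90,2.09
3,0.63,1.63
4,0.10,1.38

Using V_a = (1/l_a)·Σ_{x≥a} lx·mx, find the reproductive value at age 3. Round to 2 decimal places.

lx·mx for x ≥ 3: 1.0269, 0.138 → sum = 1.1649
V_3 = 1.1649 / l_3 = 1.1649 / 0.63 = 1.849048… → 1.85

1.85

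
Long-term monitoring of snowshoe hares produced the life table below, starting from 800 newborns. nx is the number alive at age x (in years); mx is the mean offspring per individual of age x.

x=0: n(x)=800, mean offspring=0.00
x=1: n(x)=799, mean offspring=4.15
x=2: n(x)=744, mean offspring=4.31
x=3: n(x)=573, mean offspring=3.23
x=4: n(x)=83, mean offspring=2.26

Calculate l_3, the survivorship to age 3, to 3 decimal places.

l_3 = n_3/n_0 = 573/800 = 0.71625 → 0.716

0.716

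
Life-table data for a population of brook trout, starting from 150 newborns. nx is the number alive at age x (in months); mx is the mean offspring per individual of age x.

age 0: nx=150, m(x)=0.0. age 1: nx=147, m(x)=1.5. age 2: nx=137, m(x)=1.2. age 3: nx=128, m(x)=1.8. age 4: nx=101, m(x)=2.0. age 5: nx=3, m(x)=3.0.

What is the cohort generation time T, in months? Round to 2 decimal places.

lx = nx/n0 = nx/150: 1, 0.98, 0.91333…, 0.85333…, 0.67333…, 0.02
lx·mx: 0, 1.47, 1.096…, 1.536…, 1.346667…, 0.06 → R0 = 5.508667…
x·lx·mx: 0, 1.47, 2.192…, 4.608…, 5.386667…, 0.3 → Σ = 13.956667…
T = 13.956667… / 5.508667… = 2.533583… → 2.53

2.53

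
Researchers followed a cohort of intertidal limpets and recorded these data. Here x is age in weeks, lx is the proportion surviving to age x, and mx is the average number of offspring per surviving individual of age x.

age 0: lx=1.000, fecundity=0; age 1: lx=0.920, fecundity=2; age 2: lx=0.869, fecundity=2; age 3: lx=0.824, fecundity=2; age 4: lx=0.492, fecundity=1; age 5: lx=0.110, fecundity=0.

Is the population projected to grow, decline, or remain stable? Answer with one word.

growing

R0 = Σ lx·mx = 0 + 1.84 + 1.738 + 1.648 + 0.492 + 0 = 5.718
R0 > 1, so the population is growing.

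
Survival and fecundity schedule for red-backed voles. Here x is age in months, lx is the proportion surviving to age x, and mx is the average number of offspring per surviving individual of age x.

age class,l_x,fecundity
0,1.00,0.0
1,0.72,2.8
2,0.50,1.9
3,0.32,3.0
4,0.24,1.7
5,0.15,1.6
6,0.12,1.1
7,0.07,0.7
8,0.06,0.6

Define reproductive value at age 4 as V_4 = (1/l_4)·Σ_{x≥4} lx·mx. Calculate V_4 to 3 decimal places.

3.604

lx·mx for x ≥ 4: 0.408, 0.24, 0.132, 0.049, 0.036 → sum = 0.865
V_4 = 0.865 / l_4 = 0.865 / 0.24 = 3.604167… → 3.604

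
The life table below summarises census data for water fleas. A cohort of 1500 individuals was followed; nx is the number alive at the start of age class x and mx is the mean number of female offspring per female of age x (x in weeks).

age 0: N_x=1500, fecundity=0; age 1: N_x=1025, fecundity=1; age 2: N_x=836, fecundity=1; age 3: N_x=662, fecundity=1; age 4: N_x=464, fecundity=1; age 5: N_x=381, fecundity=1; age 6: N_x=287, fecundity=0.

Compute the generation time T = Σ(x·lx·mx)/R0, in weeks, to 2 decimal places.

2.51

lx = nx/n0 = nx/1500: 1, 0.68333…, 0.55733…, 0.44133…, 0.30933…, 0.254, 0.19133…
lx·mx: 0, 0.683333…, 0.557333…, 0.441333…, 0.309333…, 0.254, 0 → R0 = 2.245333…
x·lx·mx: 0, 0.683333…, 1.114667…, 1.324…, 1.237333…, 1.27, 0 → Σ = 5.629333…
T = 5.629333… / 2.245333… = 2.507126… → 2.51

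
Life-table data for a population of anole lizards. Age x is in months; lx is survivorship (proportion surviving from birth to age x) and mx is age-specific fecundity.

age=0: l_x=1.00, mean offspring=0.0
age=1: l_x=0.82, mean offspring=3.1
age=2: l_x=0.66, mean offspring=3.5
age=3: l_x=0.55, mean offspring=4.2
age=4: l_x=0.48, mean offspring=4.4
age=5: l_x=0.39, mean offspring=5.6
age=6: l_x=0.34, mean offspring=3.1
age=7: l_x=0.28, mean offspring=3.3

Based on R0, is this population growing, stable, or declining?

R0 = Σ lx·mx = 0 + 2.542 + 2.31 + 2.31 + 2.112 + 2.184 + 1.054 + 0.924 = 13.436
R0 > 1, so the population is growing.

growing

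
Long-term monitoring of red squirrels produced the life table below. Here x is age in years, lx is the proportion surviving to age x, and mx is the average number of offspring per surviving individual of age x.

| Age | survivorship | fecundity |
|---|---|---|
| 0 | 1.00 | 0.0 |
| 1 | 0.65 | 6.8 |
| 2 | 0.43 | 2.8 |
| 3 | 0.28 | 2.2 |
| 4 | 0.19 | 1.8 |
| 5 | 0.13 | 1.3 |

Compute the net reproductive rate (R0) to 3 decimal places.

6.751

lx·mx by age: 0, 4.42, 1.204, 0.616, 0.342, 0.169
R0 = Σ lx·mx = 6.751 → 6.751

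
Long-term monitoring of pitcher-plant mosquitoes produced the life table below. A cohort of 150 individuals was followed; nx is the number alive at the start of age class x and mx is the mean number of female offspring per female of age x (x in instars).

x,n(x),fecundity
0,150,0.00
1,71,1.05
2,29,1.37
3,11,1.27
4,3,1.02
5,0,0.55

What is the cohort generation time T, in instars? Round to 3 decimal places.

1.585

lx = nx/n0 = nx/150: 1, 0.47333…, 0.19333…, 0.07333…, 0.02, 0
lx·mx: 0, 0.497…, 0.264867…, 0.093133…, 0.0204, 0 → R0 = 0.8754…
x·lx·mx: 0, 0.497…, 0.529733…, 0.2794…, 0.0816, 0 → Σ = 1.387733…
T = 1.387733… / 0.8754… = 1.585256… → 1.585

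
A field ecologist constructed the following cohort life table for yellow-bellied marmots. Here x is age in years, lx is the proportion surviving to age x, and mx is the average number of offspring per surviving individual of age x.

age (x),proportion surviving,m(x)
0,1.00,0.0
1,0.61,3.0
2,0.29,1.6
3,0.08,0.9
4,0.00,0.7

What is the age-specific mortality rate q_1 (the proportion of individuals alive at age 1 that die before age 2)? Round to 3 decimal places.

0.525

q_1 = (l_1 − l_2) / l_1 = (0.61 − 0.29) / 0.61
     = 0.32 / 0.61 = 0.52459… → 0.525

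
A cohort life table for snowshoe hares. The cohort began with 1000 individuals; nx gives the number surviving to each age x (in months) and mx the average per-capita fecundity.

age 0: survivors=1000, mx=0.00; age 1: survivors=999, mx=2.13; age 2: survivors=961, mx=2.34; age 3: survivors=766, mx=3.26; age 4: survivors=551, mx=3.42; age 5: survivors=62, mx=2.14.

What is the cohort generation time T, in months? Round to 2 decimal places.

2.51

lx = nx/n0 = nx/1000: 1, 0.999, 0.961, 0.766, 0.551, 0.062
lx·mx: 0, 2.12787, 2.24874, 2.49716, 1.88442, 0.13268 → R0 = 8.89087
x·lx·mx: 0, 2.12787, 4.49748, 7.49148, 7.53768, 0.6634 → Σ = 22.31791
T = 22.31791 / 8.89087 = 2.510205… → 2.51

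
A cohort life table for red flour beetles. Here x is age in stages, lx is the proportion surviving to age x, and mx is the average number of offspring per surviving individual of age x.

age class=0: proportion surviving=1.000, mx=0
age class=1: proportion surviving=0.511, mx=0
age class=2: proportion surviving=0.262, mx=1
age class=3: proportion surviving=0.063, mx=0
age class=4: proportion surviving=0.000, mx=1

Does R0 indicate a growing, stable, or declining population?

R0 = Σ lx·mx = 0 + 0 + 0.262 + 0 + 0 = 0.262
R0 < 1, so the population is declining.

declining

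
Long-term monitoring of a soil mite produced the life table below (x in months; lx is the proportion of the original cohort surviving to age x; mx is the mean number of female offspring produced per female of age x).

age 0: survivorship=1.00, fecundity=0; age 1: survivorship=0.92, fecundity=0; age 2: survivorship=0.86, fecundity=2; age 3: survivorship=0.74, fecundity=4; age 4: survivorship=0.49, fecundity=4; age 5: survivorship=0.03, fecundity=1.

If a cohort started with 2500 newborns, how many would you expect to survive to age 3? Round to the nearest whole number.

1850

Expected survivors = N0 · l_3 = 2500 × 0.74 = 1850 → 1850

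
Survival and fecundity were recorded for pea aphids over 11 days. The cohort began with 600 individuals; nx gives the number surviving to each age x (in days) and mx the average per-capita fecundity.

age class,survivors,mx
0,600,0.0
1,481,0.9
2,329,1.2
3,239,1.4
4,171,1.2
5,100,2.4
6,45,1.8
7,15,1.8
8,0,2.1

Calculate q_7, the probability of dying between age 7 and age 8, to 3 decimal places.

1.000

lx = nx/n0 = nx/600: 1, 0.80167…, 0.54833…, 0.39833…, 0.285, 0.16667…, 0.075, 0.025, 0
q_7 = (l_7 − l_8) / l_7 = (0.025 − 0) / 0.025
     = 0.025 / 0.025 = 1 → 1.000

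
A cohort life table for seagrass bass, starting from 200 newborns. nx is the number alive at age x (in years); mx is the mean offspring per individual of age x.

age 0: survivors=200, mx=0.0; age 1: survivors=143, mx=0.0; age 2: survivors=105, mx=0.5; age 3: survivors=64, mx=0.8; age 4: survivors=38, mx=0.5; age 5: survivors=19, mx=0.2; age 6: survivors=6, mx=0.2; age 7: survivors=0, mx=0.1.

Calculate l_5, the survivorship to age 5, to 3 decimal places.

0.095

l_5 = n_5/n_0 = 19/200 = 0.095 → 0.095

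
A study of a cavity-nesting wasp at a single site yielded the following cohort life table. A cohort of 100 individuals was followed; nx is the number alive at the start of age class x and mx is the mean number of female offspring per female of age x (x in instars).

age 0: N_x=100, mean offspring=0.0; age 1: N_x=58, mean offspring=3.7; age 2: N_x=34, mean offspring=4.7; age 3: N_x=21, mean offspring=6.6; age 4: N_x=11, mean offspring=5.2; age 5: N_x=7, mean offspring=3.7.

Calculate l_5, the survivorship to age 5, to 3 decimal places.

l_5 = n_5/n_0 = 7/100 = 0.07 → 0.070

0.070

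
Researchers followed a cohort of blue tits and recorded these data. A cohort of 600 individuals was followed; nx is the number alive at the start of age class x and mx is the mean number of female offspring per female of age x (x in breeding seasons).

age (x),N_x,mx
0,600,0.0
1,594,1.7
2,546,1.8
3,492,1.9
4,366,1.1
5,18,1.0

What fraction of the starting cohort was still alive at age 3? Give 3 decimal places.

l_3 = n_3/n_0 = 492/600 = 0.82 → 0.820

0.820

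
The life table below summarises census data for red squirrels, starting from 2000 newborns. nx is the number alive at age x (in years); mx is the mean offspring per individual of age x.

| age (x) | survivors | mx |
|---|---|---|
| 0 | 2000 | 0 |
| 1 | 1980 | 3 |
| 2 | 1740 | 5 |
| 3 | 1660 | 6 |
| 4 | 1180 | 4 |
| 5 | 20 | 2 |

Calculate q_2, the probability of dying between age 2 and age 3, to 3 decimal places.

0.046

lx = nx/n0 = nx/2000: 1, 0.99, 0.87, 0.83, 0.59, 0.01
q_2 = (l_2 − l_3) / l_2 = (0.87 − 0.83) / 0.87
     = 0.04 / 0.87 = 0.045977… → 0.046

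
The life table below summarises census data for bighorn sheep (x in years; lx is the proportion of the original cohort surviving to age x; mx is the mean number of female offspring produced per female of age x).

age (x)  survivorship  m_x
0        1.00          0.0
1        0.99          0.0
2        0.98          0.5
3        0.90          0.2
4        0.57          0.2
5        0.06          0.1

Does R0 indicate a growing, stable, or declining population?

declining

R0 = Σ lx·mx = 0 + 0 + 0.49 + 0.18 + 0.114 + 0.006 = 0.79
R0 < 1, so the population is declining.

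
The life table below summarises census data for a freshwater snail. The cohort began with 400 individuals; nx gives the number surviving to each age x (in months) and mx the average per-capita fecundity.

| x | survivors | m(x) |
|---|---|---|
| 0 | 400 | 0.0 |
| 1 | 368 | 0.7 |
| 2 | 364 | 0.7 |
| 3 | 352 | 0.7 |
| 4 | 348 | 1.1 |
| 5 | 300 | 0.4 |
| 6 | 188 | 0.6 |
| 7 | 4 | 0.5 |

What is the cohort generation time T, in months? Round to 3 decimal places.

3.145

lx = nx/n0 = nx/400: 1, 0.92, 0.91, 0.88, 0.87, 0.75, 0.47, 0.01
lx·mx: 0, 0.644, 0.637, 0.616, 0.957, 0.3, 0.282, 0.005 → R0 = 3.441
x·lx·mx: 0, 0.644, 1.274, 1.848, 3.828, 1.5, 1.692, 0.035 → Σ = 10.821
T = 10.821 / 3.441 = 3.144725… → 3.145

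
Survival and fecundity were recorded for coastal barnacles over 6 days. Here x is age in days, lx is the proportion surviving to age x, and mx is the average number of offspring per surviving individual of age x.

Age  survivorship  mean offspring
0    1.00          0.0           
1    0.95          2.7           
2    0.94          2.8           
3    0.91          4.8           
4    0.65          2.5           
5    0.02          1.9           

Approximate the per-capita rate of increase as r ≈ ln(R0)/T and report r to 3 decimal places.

R0 = Σ lx·mx = 0 + 2.565 + 2.632 + 4.368 + 1.625 + 0.038 = 11.228
Σ x·lx·mx = 27.623; T = 27.623/11.228 = 2.46019…
r ≈ ln(R0)/T = ln(11.228)/2.46019… = 0.98302… → 0.983

0.983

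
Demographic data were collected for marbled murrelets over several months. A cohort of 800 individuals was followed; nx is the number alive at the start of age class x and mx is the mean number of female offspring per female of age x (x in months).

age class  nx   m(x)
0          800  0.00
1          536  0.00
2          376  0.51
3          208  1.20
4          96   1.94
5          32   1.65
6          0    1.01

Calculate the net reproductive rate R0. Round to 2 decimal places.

0.85

lx = nx/n0 = nx/800: 1, 0.67, 0.47, 0.26, 0.12, 0.04, 0
lx·mx by age: 0, 0, 0.2397, 0.312, 0.2328, 0.066, 0
R0 = Σ lx·mx = 0.8505 → 0.85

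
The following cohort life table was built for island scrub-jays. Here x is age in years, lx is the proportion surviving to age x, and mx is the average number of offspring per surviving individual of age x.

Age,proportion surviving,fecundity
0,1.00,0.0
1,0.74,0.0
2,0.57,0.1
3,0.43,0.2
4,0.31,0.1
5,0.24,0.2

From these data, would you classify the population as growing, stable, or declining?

R0 = Σ lx·mx = 0 + 0 + 0.057 + 0.086 + 0.031 + 0.048 = 0.222
R0 < 1, so the population is declining.

declining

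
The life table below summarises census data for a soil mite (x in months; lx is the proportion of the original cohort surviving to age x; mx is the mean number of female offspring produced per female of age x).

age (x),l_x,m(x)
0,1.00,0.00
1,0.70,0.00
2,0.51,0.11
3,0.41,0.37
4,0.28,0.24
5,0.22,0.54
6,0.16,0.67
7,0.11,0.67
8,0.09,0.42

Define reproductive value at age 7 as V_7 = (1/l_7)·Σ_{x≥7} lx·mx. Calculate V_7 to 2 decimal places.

lx·mx for x ≥ 7: 0.0737, 0.0378 → sum = 0.1115
V_7 = 0.1115 / l_7 = 0.1115 / 0.11 = 1.013636… → 1.01

1.01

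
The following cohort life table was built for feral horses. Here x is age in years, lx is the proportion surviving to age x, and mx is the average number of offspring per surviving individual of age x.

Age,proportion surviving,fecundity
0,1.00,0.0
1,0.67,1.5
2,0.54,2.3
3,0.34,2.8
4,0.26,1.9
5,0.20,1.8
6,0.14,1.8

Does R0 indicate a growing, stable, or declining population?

growing

R0 = Σ lx·mx = 0 + 1.005 + 1.242 + 0.952 + 0.494 + 0.36 + 0.252 = 4.305
R0 > 1, so the population is growing.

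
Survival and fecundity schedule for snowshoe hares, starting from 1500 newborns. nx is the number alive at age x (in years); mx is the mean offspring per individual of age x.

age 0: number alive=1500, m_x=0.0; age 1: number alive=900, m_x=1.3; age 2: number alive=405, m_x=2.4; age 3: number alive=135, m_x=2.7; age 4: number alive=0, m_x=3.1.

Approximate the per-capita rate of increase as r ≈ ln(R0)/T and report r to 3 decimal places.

0.306

lx = nx/n0 = nx/1500: 1, 0.6, 0.27, 0.09, 0
R0 = Σ lx·mx = 0 + 0.78 + 0.648 + 0.243 + 0 = 1.671
Σ x·lx·mx = 2.805; T = 2.805/1.671 = 1.67864…
r ≈ ln(R0)/T = ln(1.671)/1.67864… = 0.30586… → 0.306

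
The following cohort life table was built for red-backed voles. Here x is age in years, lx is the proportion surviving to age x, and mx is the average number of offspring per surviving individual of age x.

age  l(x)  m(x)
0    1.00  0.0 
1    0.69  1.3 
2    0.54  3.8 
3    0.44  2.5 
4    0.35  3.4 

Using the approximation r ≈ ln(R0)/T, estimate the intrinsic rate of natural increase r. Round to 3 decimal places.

R0 = Σ lx·mx = 0 + 0.897 + 2.052 + 1.1 + 1.19 = 5.239
Σ x·lx·mx = 13.061; T = 13.061/5.239 = 2.49303…
r ≈ ln(R0)/T = ln(5.239)/2.49303… = 0.6643… → 0.664

0.664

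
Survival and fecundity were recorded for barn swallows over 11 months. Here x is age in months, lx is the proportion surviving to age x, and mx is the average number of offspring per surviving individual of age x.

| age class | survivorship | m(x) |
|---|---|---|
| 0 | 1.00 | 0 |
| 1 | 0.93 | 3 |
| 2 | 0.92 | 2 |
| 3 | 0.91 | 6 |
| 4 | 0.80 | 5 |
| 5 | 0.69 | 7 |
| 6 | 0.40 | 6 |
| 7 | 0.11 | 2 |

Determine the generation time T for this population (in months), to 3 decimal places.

3.665

lx·mx: 0, 2.79, 1.84, 5.46, 4, 4.83, 2.4, 0.22 → R0 = 21.54
x·lx·mx: 0, 2.79, 3.68, 16.38, 16, 24.15, 14.4, 1.54 → Σ = 78.94
T = 78.94 / 21.54 = 3.66481… → 3.665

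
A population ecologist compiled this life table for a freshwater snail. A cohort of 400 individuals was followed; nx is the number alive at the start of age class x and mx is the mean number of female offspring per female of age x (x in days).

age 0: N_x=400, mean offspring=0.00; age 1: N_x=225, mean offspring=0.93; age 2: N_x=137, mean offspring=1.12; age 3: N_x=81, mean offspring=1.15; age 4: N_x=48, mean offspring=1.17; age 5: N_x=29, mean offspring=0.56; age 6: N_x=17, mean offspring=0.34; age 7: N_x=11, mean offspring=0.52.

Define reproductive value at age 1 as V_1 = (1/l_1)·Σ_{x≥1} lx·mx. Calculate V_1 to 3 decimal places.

lx = nx/n0 = nx/400: 1, 0.5625, 0.3425, 0.2025, 0.12, 0.0725, 0.0425, 0.0275
lx·mx for x ≥ 1: 0.523125, 0.3836, 0.232875, 0.1404, 0.0406, 0.01445, 0.0143 → sum = 1.34935
V_1 = 1.34935 / l_1 = 1.34935 / 0.5625 = 2.398844… → 2.399

2.399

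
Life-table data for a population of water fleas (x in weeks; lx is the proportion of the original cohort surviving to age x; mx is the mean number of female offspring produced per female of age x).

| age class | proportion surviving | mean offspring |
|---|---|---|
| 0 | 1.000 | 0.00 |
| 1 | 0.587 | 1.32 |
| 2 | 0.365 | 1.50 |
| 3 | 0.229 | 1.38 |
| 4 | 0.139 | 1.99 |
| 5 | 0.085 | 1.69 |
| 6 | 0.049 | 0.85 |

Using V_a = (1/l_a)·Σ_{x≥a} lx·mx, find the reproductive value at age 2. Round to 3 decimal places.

3.631

lx·mx for x ≥ 2: 0.5475, 0.31602, 0.27661, 0.14365, 0.04165 → sum = 1.32543
V_2 = 1.32543 / l_2 = 1.32543 / 0.365 = 3.631315… → 3.631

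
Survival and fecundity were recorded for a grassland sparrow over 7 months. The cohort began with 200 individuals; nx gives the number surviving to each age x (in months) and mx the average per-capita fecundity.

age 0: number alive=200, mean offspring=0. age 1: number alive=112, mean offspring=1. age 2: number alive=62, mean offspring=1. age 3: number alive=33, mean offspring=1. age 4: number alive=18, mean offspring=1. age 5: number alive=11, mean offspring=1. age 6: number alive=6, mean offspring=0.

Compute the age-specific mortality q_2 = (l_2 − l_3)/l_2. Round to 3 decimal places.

0.468

lx = nx/n0 = nx/200: 1, 0.56, 0.31, 0.165, 0.09, 0.055, 0.03
q_2 = (l_2 − l_3) / l_2 = (0.31 − 0.165) / 0.31
     = 0.145 / 0.31 = 0.467742… → 0.468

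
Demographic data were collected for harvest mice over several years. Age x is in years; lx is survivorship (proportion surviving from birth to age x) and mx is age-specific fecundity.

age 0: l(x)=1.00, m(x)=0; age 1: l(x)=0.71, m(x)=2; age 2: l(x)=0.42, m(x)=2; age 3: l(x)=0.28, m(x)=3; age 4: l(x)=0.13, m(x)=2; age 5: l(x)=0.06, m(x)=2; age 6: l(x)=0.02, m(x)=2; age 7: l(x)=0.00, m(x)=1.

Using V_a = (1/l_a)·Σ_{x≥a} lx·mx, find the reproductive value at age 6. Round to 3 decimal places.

2.000

lx·mx for x ≥ 6: 0.04, 0 → sum = 0.04
V_6 = 0.04 / l_6 = 0.04 / 0.02 = 2 → 2.000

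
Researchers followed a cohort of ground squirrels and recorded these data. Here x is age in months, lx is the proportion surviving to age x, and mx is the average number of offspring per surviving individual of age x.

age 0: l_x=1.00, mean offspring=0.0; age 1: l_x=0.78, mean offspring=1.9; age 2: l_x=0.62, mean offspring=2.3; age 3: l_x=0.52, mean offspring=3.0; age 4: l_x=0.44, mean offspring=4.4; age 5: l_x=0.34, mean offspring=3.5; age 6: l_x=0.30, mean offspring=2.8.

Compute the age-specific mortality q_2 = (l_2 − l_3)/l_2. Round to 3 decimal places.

q_2 = (l_2 − l_3) / l_2 = (0.62 − 0.52) / 0.62
     = 0.1 / 0.62 = 0.16129… → 0.161

0.161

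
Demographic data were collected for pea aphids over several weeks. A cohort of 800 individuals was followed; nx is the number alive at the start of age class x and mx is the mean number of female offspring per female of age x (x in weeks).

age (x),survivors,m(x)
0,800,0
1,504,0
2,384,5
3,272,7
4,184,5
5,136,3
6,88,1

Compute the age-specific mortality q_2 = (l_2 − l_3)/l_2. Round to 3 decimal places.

0.292

lx = nx/n0 = nx/800: 1, 0.63, 0.48, 0.34, 0.23, 0.17, 0.11
q_2 = (l_2 − l_3) / l_2 = (0.48 − 0.34) / 0.48
     = 0.14 / 0.48 = 0.291667… → 0.292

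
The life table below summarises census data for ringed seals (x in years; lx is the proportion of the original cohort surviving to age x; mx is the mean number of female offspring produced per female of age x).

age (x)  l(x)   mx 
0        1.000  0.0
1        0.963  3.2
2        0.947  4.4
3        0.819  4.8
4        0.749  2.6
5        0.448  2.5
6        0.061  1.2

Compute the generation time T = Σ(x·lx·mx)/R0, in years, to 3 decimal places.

2.586

lx·mx: 0, 3.0816, 4.1668, 3.9312, 1.9474, 1.12, 0.0732 → R0 = 14.3202
x·lx·mx: 0, 3.0816, 8.3336, 11.7936, 7.7896, 5.6, 0.4392 → Σ = 37.0376
T = 37.0376 / 14.3202 = 2.586388… → 2.586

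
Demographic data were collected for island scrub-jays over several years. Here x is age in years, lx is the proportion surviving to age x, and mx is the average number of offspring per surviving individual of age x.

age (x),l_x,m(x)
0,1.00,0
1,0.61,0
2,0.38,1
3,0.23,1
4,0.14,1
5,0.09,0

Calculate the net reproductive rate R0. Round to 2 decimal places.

lx·mx by age: 0, 0, 0.38, 0.23, 0.14, 0
R0 = Σ lx·mx = 0.75 → 0.75

0.75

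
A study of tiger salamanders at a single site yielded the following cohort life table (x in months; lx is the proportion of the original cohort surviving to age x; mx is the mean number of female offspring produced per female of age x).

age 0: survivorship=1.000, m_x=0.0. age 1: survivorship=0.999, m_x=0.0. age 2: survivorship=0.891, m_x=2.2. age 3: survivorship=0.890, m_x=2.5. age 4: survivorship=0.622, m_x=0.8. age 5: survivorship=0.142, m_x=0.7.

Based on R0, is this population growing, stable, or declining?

growing

R0 = Σ lx·mx = 0 + 0 + 1.9602 + 2.225 + 0.4976 + 0.0994 = 4.7822
R0 > 1, so the population is growing.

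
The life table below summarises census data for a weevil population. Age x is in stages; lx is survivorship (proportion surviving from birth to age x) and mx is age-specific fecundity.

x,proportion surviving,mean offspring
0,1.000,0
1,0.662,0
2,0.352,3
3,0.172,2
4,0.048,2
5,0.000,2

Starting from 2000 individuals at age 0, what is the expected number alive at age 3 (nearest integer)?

344

Expected survivors = N0 · l_3 = 2000 × 0.172 = 344 → 344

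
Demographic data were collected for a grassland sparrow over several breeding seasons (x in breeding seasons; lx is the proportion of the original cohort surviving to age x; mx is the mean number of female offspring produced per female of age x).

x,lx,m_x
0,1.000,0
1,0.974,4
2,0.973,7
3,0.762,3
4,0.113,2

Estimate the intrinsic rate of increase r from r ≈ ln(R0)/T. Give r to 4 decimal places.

1.3500

R0 = Σ lx·mx = 0 + 3.896 + 6.811 + 2.286 + 0.226 = 13.219
Σ x·lx·mx = 25.28; T = 25.28/13.219 = 1.9124…
r ≈ ln(R0)/T = ln(13.219)/1.9124… = 1.349956… → 1.3500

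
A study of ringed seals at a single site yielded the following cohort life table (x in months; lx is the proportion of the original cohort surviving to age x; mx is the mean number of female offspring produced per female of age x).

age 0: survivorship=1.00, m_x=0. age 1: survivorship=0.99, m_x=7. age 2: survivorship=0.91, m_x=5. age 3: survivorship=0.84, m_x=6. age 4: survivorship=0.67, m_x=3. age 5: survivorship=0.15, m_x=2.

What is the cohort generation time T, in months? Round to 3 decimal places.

lx·mx: 0, 6.93, 4.55, 5.04, 2.01, 0.3 → R0 = 18.83
x·lx·mx: 0, 6.93, 9.1, 15.12, 8.04, 1.5 → Σ = 40.69
T = 40.69 / 18.83 = 2.160913… → 2.161

2.161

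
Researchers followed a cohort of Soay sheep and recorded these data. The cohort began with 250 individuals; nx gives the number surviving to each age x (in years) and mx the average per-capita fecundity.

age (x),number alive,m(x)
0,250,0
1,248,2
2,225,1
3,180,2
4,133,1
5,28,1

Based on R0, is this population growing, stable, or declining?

growing

lx = nx/n0 = nx/250: 1, 0.992, 0.9, 0.72, 0.532, 0.112
R0 = Σ lx·mx = 0 + 1.984 + 0.9 + 1.44 + 0.532 + 0.112 = 4.968
R0 > 1, so the population is growing.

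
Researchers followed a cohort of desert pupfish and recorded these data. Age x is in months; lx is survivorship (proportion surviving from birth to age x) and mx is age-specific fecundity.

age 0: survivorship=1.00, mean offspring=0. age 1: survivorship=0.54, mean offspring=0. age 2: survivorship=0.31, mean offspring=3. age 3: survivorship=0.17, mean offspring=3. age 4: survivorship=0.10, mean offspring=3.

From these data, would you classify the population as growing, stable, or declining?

growing

R0 = Σ lx·mx = 0 + 0 + 0.93 + 0.51 + 0.3 = 1.74
R0 > 1, so the population is growing.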